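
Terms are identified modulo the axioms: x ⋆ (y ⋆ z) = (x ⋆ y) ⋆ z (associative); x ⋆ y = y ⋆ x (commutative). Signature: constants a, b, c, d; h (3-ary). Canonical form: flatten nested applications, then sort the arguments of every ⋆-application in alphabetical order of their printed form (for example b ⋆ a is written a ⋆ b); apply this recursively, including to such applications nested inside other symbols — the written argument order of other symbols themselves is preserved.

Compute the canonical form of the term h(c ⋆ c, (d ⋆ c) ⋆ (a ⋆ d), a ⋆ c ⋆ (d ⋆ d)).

Focus inside:  (d ⋆ c) ⋆ (a ⋆ d)
Un-nest:  d ⋆ c ⋆ a ⋆ d
Order the arguments:  a ⋆ c ⋆ d ⋆ d
Put back:  h(c ⋆ c, a ⋆ c ⋆ d ⋆ d, a ⋆ c ⋆ d ⋆ d)

Answer: h(c ⋆ c, a ⋆ c ⋆ d ⋆ d, a ⋆ c ⋆ d ⋆ d)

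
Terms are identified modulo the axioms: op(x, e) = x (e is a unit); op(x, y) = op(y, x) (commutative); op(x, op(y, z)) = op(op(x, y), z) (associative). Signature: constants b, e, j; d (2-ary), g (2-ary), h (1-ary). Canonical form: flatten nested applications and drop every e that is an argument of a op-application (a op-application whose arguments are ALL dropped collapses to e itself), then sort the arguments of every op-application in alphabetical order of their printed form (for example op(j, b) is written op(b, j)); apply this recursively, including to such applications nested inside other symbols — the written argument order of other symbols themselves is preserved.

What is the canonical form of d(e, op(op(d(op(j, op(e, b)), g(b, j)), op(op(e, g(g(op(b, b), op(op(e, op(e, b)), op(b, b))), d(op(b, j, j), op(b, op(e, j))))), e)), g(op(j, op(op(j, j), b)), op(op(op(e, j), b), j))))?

Focus inside:  op(op(d(op(j, op(e, b)), g(b, j)), op(op(e, g(g(op(b, b), op(op(e, op(e, b)), op(b, b))), d(op(b, j, j), op(b, op(e, j))))), e)), g(op(j, op(op(j, j), b)), op(op(op(e, j), b), j)))
Un-nest:  op(d(op(j, op(e, b)), g(b, j)), e, g(g(op(b, b), op(op(e, op(e, b)), op(b, b))), d(op(b, j, j), op(b, op(e, j)))), e, g(op(j, op(op(j, j), b)), op(op(op(e, j), b), j)))
Canonicalize subterm:  d(op(j, op(e, b)), g(b, j))  →  d(op(b, j), g(b, j))
Simplify inside:  g(g(op(b, b), op(op(e, op(e, b)), op(b, b))), d(op(b, j, j), op(b, op(e, j))))  →  g(g(op(b, b), op(b, b, b)), d(op(b, j, j), op(b, j)))
Canonicalize subterm:  g(op(j, op(op(j, j), b)), op(op(op(e, j), b), j))  →  g(op(b, j, j, j), op(b, j, j))
Drop the unit:  drop e (×2)
Order the arguments:  op(d(op(b, j), g(b, j)), g(g(op(b, b), op(b, b, b)), d(op(b, j, j), op(b, j))), g(op(b, j, j, j), op(b, j, j)))
Reassemble:  d(e, op(d(op(b, j), g(b, j)), g(g(op(b, b), op(b, b, b)), d(op(b, j, j), op(b, j))), g(op(b, j, j, j), op(b, j, j))))

Answer: d(e, op(d(op(b, j), g(b, j)), g(g(op(b, b), op(b, b, b)), d(op(b, j, j), op(b, j))), g(op(b, j, j, j), op(b, j, j))))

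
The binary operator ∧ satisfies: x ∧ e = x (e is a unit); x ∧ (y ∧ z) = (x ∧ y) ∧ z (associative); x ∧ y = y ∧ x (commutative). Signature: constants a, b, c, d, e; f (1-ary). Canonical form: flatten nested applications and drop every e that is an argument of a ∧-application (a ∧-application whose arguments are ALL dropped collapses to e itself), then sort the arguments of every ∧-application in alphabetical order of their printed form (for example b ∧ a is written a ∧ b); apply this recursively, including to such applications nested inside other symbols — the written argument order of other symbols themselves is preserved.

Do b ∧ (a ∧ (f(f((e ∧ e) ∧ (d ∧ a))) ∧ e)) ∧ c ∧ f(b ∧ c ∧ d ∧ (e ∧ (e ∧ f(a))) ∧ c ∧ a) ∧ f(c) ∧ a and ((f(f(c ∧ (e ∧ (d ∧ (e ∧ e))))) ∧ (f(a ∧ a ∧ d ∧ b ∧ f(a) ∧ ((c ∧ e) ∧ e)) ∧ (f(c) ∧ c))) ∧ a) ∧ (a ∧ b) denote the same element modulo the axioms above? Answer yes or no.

Answer: no — a ∧ a ∧ b ∧ c ∧ f(a ∧ b ∧ c ∧ c ∧ d ∧ f(a)) ∧ f(c) ∧ f(f(a ∧ d)) vs a ∧ a ∧ b ∧ c ∧ f(a ∧ a ∧ b ∧ c ∧ d ∧ f(a)) ∧ f(c) ∧ f(f(c ∧ d))

Derivation:
Left:  b ∧ (a ∧ (f(f((e ∧ e) ∧ (d ∧ a))) ∧ e)) ∧ c ∧ f(b ∧ c ∧ d ∧ (e ∧ (e ∧ f(a))) ∧ c ∧ a) ∧ f(c) ∧ a
  Un-nest:  b ∧ a ∧ f(f((e ∧ e) ∧ (d ∧ a))) ∧ e ∧ c ∧ f(b ∧ c ∧ d ∧ (e ∧ (e ∧ f(a))) ∧ c ∧ a) ∧ f(c) ∧ a
  Canonicalize subterm:  f(f((e ∧ e) ∧ (d ∧ a)))  →  f(f(a ∧ d))
  Canonicalize subterm:  f(b ∧ c ∧ d ∧ (e ∧ (e ∧ f(a))) ∧ c ∧ a)  →  f(a ∧ b ∧ c ∧ c ∧ d ∧ f(a))
  Units out:  drop e
  Order the arguments:  a ∧ a ∧ b ∧ c ∧ f(a ∧ b ∧ c ∧ c ∧ d ∧ f(a)) ∧ f(c) ∧ f(f(a ∧ d))
Right:  ((f(f(c ∧ (e ∧ (d ∧ (e ∧ e))))) ∧ (f(a ∧ a ∧ d ∧ b ∧ f(a) ∧ ((c ∧ e) ∧ e)) ∧ (f(c) ∧ c))) ∧ a) ∧ (a ∧ b)
  Un-nest:  f(f(c ∧ (e ∧ (d ∧ (e ∧ e))))) ∧ f(a ∧ a ∧ d ∧ b ∧ f(a) ∧ ((c ∧ e) ∧ e)) ∧ f(c) ∧ c ∧ a ∧ a ∧ b
  Simplify inside:  f(f(c ∧ (e ∧ (d ∧ (e ∧ e)))))  →  f(f(c ∧ d))
  Canonicalize subterm:  f(a ∧ a ∧ d ∧ b ∧ f(a) ∧ ((c ∧ e) ∧ e))  →  f(a ∧ a ∧ b ∧ c ∧ d ∧ f(a))
  Order the arguments:  a ∧ a ∧ b ∧ c ∧ f(a ∧ a ∧ b ∧ c ∧ d ∧ f(a)) ∧ f(c) ∧ f(f(c ∧ d))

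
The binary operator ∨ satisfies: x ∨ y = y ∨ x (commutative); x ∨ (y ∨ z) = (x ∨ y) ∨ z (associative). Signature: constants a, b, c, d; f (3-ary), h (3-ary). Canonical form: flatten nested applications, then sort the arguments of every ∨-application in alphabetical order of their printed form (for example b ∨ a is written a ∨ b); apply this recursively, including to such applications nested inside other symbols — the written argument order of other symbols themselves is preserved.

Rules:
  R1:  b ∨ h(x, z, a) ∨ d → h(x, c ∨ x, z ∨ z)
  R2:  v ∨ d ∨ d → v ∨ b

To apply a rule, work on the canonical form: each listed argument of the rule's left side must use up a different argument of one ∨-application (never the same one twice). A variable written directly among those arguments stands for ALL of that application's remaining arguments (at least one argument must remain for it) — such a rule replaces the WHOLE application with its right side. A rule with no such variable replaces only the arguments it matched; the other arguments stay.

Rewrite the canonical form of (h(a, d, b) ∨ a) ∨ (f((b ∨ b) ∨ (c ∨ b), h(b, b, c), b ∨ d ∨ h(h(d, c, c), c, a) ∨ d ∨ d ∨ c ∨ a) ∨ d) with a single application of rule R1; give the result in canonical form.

Answer: a ∨ d ∨ f(b ∨ b ∨ b ∨ c, h(b, b, c), a ∨ c ∨ d ∨ d ∨ h(h(d, c, c), c ∨ h(d, c, c), c ∨ c)) ∨ h(a, d, b)

Derivation:
Canonical form:  a ∨ d ∨ f(b ∨ b ∨ b ∨ c, h(b, b, c), a ∨ b ∨ c ∨ d ∨ d ∨ d ∨ h(h(d, c, c), c, a)) ∨ h(a, d, b)
Match R1:  consume b, d, h(h(d, c, c), c, a);  x := h(d, c, c), z := c
Giving:  a ∨ d ∨ f(b ∨ b ∨ b ∨ c, h(b, b, c), a ∨ c ∨ d ∨ d ∨ h(h(d, c, c), c ∨ h(d, c, c), c ∨ c)) ∨ h(a, d, b)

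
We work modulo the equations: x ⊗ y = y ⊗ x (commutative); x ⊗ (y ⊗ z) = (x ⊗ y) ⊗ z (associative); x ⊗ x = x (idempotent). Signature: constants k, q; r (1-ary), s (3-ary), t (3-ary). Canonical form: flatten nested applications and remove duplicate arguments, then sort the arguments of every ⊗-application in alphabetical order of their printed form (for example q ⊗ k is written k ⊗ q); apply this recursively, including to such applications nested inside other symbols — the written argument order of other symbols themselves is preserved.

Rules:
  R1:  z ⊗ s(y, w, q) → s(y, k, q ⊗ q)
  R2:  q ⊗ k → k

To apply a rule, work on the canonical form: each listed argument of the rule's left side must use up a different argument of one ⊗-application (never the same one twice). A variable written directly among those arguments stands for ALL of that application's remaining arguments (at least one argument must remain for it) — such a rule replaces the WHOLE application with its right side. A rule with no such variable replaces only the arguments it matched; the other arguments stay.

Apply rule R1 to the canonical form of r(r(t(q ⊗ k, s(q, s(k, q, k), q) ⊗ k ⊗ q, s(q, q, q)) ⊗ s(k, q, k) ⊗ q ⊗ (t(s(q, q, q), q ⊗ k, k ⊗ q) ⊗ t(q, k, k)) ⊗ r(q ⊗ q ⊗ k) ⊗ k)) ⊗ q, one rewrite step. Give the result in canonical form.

Answer: q ⊗ r(r(k ⊗ q ⊗ r(k ⊗ q) ⊗ s(k, q, k) ⊗ t(k ⊗ q, s(q, k, q), s(q, q, q)) ⊗ t(q, k, k) ⊗ t(s(q, q, q), k ⊗ q, k ⊗ q)))

Derivation:
Canonical form:  q ⊗ r(r(k ⊗ q ⊗ r(k ⊗ q) ⊗ s(k, q, k) ⊗ t(k ⊗ q, k ⊗ q ⊗ s(q, s(k, q, k), q), s(q, q, q)) ⊗ t(q, k, k) ⊗ t(s(q, q, q), k ⊗ q, k ⊗ q)))
R1 matches:  uses s(q, s(k, q, k), q);  w := s(k, q, k), y := q, z := k ⊗ q
Every leftover argument binds to the variable; the entire application is replaced.
Giving:  q ⊗ r(r(k ⊗ q ⊗ r(k ⊗ q) ⊗ s(k, q, k) ⊗ t(k ⊗ q, s(q, k, q), s(q, q, q)) ⊗ t(q, k, k) ⊗ t(s(q, q, q), k ⊗ q, k ⊗ q)))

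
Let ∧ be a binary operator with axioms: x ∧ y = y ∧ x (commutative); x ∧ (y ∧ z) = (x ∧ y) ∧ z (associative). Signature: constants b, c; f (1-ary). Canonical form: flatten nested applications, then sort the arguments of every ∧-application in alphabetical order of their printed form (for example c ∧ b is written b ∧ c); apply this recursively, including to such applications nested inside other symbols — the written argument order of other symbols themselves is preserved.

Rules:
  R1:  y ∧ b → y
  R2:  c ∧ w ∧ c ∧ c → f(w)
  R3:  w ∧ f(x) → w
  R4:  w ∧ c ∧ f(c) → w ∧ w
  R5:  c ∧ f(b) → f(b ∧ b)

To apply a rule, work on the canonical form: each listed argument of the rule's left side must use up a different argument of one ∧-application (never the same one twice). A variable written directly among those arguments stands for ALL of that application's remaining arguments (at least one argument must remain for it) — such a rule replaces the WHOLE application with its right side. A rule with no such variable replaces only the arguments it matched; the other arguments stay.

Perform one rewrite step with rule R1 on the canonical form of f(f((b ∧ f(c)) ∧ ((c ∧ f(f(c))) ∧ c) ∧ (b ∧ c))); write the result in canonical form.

Answer: f(f(b ∧ c ∧ c ∧ c ∧ f(c) ∧ f(f(c))))

Derivation:
Canonical form:  f(f(b ∧ b ∧ c ∧ c ∧ c ∧ f(c) ∧ f(f(c))))
R1 matches:  uses b;  y := b ∧ c ∧ c ∧ c ∧ f(c) ∧ f(f(c))
The variable takes the whole remainder — replace the entire application.
Giving:  f(f(b ∧ c ∧ c ∧ c ∧ f(c) ∧ f(f(c))))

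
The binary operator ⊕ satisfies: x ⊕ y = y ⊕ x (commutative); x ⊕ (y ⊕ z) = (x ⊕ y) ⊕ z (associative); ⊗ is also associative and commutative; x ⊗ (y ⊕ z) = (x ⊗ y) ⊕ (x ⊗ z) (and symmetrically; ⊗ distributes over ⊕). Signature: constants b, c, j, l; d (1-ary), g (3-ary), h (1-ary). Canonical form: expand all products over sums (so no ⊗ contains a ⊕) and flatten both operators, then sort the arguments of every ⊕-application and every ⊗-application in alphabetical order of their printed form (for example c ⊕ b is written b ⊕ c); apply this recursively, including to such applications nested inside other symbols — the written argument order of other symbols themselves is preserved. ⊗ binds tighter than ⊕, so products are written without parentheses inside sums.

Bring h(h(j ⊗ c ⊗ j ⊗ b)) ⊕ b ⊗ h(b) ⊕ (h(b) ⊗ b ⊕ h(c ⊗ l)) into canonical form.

Flatten:  h(h(b ⊗ c ⊗ j ⊗ j)) ⊕ b ⊗ h(b) ⊕ b ⊗ h(b) ⊕ h(c ⊗ l)
Order the arguments:  b ⊗ h(b) ⊕ b ⊗ h(b) ⊕ h(c ⊗ l) ⊕ h(h(b ⊗ c ⊗ j ⊗ j))

Answer: b ⊗ h(b) ⊕ b ⊗ h(b) ⊕ h(c ⊗ l) ⊕ h(h(b ⊗ c ⊗ j ⊗ j))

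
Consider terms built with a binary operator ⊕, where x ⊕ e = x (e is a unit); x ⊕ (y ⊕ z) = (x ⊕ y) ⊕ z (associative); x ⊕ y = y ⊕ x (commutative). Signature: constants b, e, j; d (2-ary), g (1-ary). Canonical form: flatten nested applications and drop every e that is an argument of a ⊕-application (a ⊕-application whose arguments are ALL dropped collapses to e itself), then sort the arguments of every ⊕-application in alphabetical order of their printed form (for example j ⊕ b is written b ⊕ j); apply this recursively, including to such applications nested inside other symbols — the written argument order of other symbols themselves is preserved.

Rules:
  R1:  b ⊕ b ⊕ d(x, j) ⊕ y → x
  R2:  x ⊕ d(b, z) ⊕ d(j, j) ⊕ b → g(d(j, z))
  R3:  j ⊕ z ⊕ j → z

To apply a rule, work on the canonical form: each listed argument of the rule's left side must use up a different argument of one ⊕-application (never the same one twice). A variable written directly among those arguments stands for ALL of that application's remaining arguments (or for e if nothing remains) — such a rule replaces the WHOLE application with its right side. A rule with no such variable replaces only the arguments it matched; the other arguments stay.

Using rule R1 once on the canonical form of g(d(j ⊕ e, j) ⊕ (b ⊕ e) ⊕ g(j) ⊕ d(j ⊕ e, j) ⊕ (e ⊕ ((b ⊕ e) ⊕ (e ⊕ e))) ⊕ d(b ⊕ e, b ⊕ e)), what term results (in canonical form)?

Answer: g(j)

Derivation:
Canonical form:  g(b ⊕ b ⊕ d(b, b) ⊕ d(j, j) ⊕ d(j, j) ⊕ g(j))
Apply R1:  consuming b, b, d(j, j);  x := j, y := d(b, b) ⊕ d(j, j) ⊕ g(j)
The extension variable absorbs all remaining arguments, so the whole application is rewritten.
Result:  g(j)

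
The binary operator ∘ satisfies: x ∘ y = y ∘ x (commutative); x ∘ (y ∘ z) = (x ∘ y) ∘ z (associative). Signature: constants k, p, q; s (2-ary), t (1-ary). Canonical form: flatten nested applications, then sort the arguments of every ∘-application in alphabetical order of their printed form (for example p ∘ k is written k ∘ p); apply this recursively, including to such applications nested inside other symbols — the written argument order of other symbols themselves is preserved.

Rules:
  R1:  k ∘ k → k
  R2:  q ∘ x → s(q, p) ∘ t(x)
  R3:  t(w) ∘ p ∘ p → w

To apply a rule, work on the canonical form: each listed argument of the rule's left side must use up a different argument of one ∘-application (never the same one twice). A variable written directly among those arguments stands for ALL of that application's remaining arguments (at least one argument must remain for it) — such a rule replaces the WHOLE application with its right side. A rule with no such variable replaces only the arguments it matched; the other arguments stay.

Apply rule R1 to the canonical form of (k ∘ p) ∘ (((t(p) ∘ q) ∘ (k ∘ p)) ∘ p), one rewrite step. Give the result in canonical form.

Canonical form:  k ∘ k ∘ p ∘ p ∘ p ∘ q ∘ t(p)
Match R1:  consume k, k
Result:  k ∘ p ∘ p ∘ p ∘ q ∘ t(p)

Answer: k ∘ p ∘ p ∘ p ∘ q ∘ t(p)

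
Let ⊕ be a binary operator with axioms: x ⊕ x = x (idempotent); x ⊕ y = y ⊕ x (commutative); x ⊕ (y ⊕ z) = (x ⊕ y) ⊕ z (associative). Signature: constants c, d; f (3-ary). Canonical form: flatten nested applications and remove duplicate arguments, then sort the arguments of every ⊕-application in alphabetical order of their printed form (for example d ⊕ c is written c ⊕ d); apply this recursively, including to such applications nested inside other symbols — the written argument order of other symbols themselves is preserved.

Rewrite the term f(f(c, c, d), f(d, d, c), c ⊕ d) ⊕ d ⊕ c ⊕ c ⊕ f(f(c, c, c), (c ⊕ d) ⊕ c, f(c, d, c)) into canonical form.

Simplify inside:  f(f(c, c, c), (c ⊕ d) ⊕ c, f(c, d, c))  →  f(f(c, c, c), c ⊕ d, f(c, d, c))
Drop duplicates:  drop duplicate c
Sort arguments:  c ⊕ d ⊕ f(f(c, c, c), c ⊕ d, f(c, d, c)) ⊕ f(f(c, c, d), f(d, d, c), c ⊕ d)

Answer: c ⊕ d ⊕ f(f(c, c, c), c ⊕ d, f(c, d, c)) ⊕ f(f(c, c, d), f(d, d, c), c ⊕ d)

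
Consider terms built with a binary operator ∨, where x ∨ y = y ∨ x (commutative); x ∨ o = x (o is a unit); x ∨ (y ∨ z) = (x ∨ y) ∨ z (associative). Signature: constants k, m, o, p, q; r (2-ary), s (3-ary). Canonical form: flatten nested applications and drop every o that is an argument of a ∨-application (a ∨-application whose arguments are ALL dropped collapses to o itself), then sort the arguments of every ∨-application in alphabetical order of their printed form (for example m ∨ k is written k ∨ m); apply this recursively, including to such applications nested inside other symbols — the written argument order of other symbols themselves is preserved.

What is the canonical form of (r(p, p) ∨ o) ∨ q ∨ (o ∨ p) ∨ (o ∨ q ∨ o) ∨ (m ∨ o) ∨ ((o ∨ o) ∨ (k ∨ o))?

Answer: k ∨ m ∨ p ∨ q ∨ q ∨ r(p, p)

Derivation:
Flatten:  r(p, p) ∨ o ∨ q ∨ o ∨ p ∨ o ∨ q ∨ o ∨ m ∨ o ∨ o ∨ o ∨ k ∨ o
Units out:  drop o (×8)
Sort arguments:  k ∨ m ∨ p ∨ q ∨ q ∨ r(p, p)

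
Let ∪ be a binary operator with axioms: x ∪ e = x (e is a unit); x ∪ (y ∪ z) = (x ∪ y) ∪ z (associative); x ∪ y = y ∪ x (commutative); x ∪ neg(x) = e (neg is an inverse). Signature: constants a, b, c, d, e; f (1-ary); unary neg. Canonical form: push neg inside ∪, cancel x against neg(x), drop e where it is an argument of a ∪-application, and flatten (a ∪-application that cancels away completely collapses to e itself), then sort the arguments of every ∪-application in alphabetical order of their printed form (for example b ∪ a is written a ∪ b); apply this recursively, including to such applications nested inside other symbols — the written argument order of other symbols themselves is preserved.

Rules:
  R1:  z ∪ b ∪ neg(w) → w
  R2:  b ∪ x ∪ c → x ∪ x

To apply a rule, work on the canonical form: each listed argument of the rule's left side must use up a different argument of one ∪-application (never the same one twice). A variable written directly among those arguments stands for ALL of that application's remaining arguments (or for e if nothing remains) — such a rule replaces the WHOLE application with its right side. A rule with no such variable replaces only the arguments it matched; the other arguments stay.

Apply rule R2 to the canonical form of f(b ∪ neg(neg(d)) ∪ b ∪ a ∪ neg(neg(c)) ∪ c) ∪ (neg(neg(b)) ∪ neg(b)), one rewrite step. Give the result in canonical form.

Answer: f(a ∪ a ∪ b ∪ b ∪ c ∪ c ∪ d ∪ d)

Derivation:
Canonical form:  f(a ∪ b ∪ b ∪ c ∪ c ∪ d)
R2 matches:  uses b, c;  x := a ∪ b ∪ c ∪ d
The variable takes the whole remainder — replace the entire application.
New term:  f(a ∪ a ∪ b ∪ b ∪ c ∪ c ∪ d ∪ d)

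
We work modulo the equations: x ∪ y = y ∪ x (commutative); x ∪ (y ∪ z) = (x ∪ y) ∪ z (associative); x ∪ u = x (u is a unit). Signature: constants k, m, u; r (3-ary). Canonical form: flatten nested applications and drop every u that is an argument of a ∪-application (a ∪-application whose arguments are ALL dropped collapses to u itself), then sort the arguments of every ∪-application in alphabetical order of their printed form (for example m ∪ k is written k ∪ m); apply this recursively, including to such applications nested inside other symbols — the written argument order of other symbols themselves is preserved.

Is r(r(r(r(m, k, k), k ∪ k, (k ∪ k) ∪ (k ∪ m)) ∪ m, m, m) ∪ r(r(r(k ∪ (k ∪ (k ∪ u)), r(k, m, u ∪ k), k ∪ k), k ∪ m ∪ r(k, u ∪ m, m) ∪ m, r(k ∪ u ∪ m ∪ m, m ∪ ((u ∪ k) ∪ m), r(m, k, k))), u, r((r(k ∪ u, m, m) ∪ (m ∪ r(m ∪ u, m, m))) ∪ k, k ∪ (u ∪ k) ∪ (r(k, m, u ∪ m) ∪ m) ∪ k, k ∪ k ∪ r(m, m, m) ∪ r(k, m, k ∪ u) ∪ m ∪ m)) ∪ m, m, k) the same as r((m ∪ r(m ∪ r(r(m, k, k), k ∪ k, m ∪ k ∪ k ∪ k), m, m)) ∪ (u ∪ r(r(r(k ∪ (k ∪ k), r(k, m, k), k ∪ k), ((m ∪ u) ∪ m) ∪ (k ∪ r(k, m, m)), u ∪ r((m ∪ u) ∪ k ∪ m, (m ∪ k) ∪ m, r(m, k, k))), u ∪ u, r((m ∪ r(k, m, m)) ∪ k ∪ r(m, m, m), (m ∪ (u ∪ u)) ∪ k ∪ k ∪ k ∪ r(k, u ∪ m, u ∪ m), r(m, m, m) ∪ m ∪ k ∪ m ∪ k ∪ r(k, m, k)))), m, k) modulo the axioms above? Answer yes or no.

Left:  r(r(r(r(m, k, k), k ∪ k, (k ∪ k) ∪ (k ∪ m)) ∪ m, m, m) ∪ r(r(r(k ∪ (k ∪ (k ∪ u)), r(k, m, u ∪ k), k ∪ k), k ∪ m ∪ r(k, u ∪ m, m) ∪ m, r(k ∪ u ∪ m ∪ m, m ∪ ((u ∪ k) ∪ m), r(m, k, k))), u, r((r(k ∪ u, m, m) ∪ (m ∪ r(m ∪ u, m, m))) ∪ k, k ∪ (u ∪ k) ∪ (r(k, m, u ∪ m) ∪ m) ∪ k, k ∪ k ∪ r(m, m, m) ∪ r(k, m, k ∪ u) ∪ m ∪ m)) ∪ m, m, k)
  Work inside:  r(r(r(m, k, k), k ∪ k, (k ∪ k) ∪ (k ∪ m)) ∪ m, m, m) ∪ r(r(r(k ∪ (k ∪ (k ∪ u)), r(k, m, u ∪ k), k ∪ k), k ∪ m ∪ r(k, u ∪ m, m) ∪ m, r(k ∪ u ∪ m ∪ m, m ∪ ((u ∪ k) ∪ m), r(m, k, k))), u, r((r(k ∪ u, m, m) ∪ (m ∪ r(m ∪ u, m, m))) ∪ k, k ∪ (u ∪ k) ∪ (r(k, m, u ∪ m) ∪ m) ∪ k, k ∪ k ∪ r(m, m, m) ∪ r(k, m, k ∪ u) ∪ m ∪ m)) ∪ m
  Canonicalize subterm:  r(r(r(m, k, k), k ∪ k, (k ∪ k) ∪ (k ∪ m)) ∪ m, m, m)  →  r(m ∪ r(r(m, k, k), k ∪ k, k ∪ k ∪ k ∪ m), m, m)
  Simplify inside:  r(r(r(k ∪ (k ∪ (k ∪ u)), r(k, m, u ∪ k), k ∪ k), k ∪ m ∪ r(k, u ∪ m, m) ∪ m, r(k ∪ u ∪ m ∪ m, m ∪ ((u ∪ k) ∪ m), r(m, k, k))), u, r((r(k ∪ u, m, m) ∪ (m ∪ r(m ∪ u, m, m))) ∪ k, k ∪ (u ∪ k) ∪ (r(k, m, u ∪ m) ∪ m) ∪ k, k ∪ k ∪ r(m, m, m) ∪ r(k, m, k ∪ u) ∪ m ∪ m))  →  r(r(r(k ∪ k ∪ k, r(k, m, k), k ∪ k), k ∪ m ∪ m ∪ r(k, m, m), r(k ∪ m ∪ m, k ∪ m ∪ m, r(m, k, k))), u, r(k ∪ m ∪ r(k, m, m) ∪ r(m, m, m), k ∪ k ∪ k ∪ m ∪ r(k, m, m), k ∪ k ∪ m ∪ m ∪ r(k, m, k) ∪ r(m, m, m)))
  Sort:  m ∪ r(m ∪ r(r(m, k, k), k ∪ k, k ∪ k ∪ k ∪ m), m, m) ∪ r(r(r(k ∪ k ∪ k, r(k, m, k), k ∪ k), k ∪ m ∪ m ∪ r(k, m, m), r(k ∪ m ∪ m, k ∪ m ∪ m, r(m, k, k))), u, r(k ∪ m ∪ r(k, m, m) ∪ r(m, m, m), k ∪ k ∪ k ∪ m ∪ r(k, m, m), k ∪ k ∪ m ∪ m ∪ r(k, m, k) ∪ r(m, m, m)))
  Reassemble:  r(m ∪ r(m ∪ r(r(m, k, k), k ∪ k, k ∪ k ∪ k ∪ m), m, m) ∪ r(r(r(k ∪ k ∪ k, r(k, m, k), k ∪ k), k ∪ m ∪ m ∪ r(k, m, m), r(k ∪ m ∪ m, k ∪ m ∪ m, r(m, k, k))), u, r(k ∪ m ∪ r(k, m, m) ∪ r(m, m, m), k ∪ k ∪ k ∪ m ∪ r(k, m, m), k ∪ k ∪ m ∪ m ∪ r(k, m, k) ∪ r(m, m, m))), m, k)
Right:  r((m ∪ r(m ∪ r(r(m, k, k), k ∪ k, m ∪ k ∪ k ∪ k), m, m)) ∪ (u ∪ r(r(r(k ∪ (k ∪ k), r(k, m, k), k ∪ k), ((m ∪ u) ∪ m) ∪ (k ∪ r(k, m, m)), u ∪ r((m ∪ u) ∪ k ∪ m, (m ∪ k) ∪ m, r(m, k, k))), u ∪ u, r((m ∪ r(k, m, m)) ∪ k ∪ r(m, m, m), (m ∪ (u ∪ u)) ∪ k ∪ k ∪ k ∪ r(k, u ∪ m, u ∪ m), r(m, m, m) ∪ m ∪ k ∪ m ∪ k ∪ r(k, m, k)))), m, k)
  Descend into:  (m ∪ r(m ∪ r(r(m, k, k), k ∪ k, m ∪ k ∪ k ∪ k), m, m)) ∪ (u ∪ r(r(r(k ∪ (k ∪ k), r(k, m, k), k ∪ k), ((m ∪ u) ∪ m) ∪ (k ∪ r(k, m, m)), u ∪ r((m ∪ u) ∪ k ∪ m, (m ∪ k) ∪ m, r(m, k, k))), u ∪ u, r((m ∪ r(k, m, m)) ∪ k ∪ r(m, m, m), (m ∪ (u ∪ u)) ∪ k ∪ k ∪ k ∪ r(k, u ∪ m, u ∪ m), r(m, m, m) ∪ m ∪ k ∪ m ∪ k ∪ r(k, m, k))))
  Flatten:  m ∪ r(m ∪ r(r(m, k, k), k ∪ k, m ∪ k ∪ k ∪ k), m, m) ∪ u ∪ r(r(r(k ∪ (k ∪ k), r(k, m, k), k ∪ k), ((m ∪ u) ∪ m) ∪ (k ∪ r(k, m, m)), u ∪ r((m ∪ u) ∪ k ∪ m, (m ∪ k) ∪ m, r(m, k, k))), u ∪ u, r((m ∪ r(k, m, m)) ∪ k ∪ r(m, m, m), (m ∪ (u ∪ u)) ∪ k ∪ k ∪ k ∪ r(k, u ∪ m, u ∪ m), r(m, m, m) ∪ m ∪ k ∪ m ∪ k ∪ r(k, m, k)))
  Inside:  r(m ∪ r(r(m, k, k), k ∪ k, m ∪ k ∪ k ∪ k), m, m)  →  r(m ∪ r(r(m, k, k), k ∪ k, k ∪ k ∪ k ∪ m), m, m)
  Simplify inside:  r(r(r(k ∪ (k ∪ k), r(k, m, k), k ∪ k), ((m ∪ u) ∪ m) ∪ (k ∪ r(k, m, m)), u ∪ r((m ∪ u) ∪ k ∪ m, (m ∪ k) ∪ m, r(m, k, k))), u ∪ u, r((m ∪ r(k, m, m)) ∪ k ∪ r(m, m, m), (m ∪ (u ∪ u)) ∪ k ∪ k ∪ k ∪ r(k, u ∪ m, u ∪ m), r(m, m, m) ∪ m ∪ k ∪ m ∪ k ∪ r(k, m, k)))  →  r(r(r(k ∪ k ∪ k, r(k, m, k), k ∪ k), k ∪ m ∪ m ∪ r(k, m, m), r(k ∪ m ∪ m, k ∪ m ∪ m, r(m, k, k))), u, r(k ∪ m ∪ r(k, m, m) ∪ r(m, m, m), k ∪ k ∪ k ∪ m ∪ r(k, m, m), k ∪ k ∪ m ∪ m ∪ r(k, m, k) ∪ r(m, m, m)))
  Drop the unit:  drop u
  Sort:  m ∪ r(m ∪ r(r(m, k, k), k ∪ k, k ∪ k ∪ k ∪ m), m, m) ∪ r(r(r(k ∪ k ∪ k, r(k, m, k), k ∪ k), k ∪ m ∪ m ∪ r(k, m, m), r(k ∪ m ∪ m, k ∪ m ∪ m, r(m, k, k))), u, r(k ∪ m ∪ r(k, m, m) ∪ r(m, m, m), k ∪ k ∪ k ∪ m ∪ r(k, m, m), k ∪ k ∪ m ∪ m ∪ r(k, m, k) ∪ r(m, m, m)))
  Reassemble:  r(m ∪ r(m ∪ r(r(m, k, k), k ∪ k, k ∪ k ∪ k ∪ m), m, m) ∪ r(r(r(k ∪ k ∪ k, r(k, m, k), k ∪ k), k ∪ m ∪ m ∪ r(k, m, m), r(k ∪ m ∪ m, k ∪ m ∪ m, r(m, k, k))), u, r(k ∪ m ∪ r(k, m, m) ∪ r(m, m, m), k ∪ k ∪ k ∪ m ∪ r(k, m, m), k ∪ k ∪ m ∪ m ∪ r(k, m, k) ∪ r(m, m, m))), m, k)

Answer: yes — both canonical forms are r(m ∪ r(m ∪ r(r(m, k, k), k ∪ k, k ∪ k ∪ k ∪ m), m, m) ∪ r(r(r(k ∪ k ∪ k, r(k, m, k), k ∪ k), k ∪ m ∪ m ∪ r(k, m, m), r(k ∪ m ∪ m, k ∪ m ∪ m, r(m, k, k))), u, r(k ∪ m ∪ r(k, m, m) ∪ r(m, m, m), k ∪ k ∪ k ∪ m ∪ r(k, m, m), k ∪ k ∪ m ∪ m ∪ r(k, m, k) ∪ r(m, m, m))), m, k)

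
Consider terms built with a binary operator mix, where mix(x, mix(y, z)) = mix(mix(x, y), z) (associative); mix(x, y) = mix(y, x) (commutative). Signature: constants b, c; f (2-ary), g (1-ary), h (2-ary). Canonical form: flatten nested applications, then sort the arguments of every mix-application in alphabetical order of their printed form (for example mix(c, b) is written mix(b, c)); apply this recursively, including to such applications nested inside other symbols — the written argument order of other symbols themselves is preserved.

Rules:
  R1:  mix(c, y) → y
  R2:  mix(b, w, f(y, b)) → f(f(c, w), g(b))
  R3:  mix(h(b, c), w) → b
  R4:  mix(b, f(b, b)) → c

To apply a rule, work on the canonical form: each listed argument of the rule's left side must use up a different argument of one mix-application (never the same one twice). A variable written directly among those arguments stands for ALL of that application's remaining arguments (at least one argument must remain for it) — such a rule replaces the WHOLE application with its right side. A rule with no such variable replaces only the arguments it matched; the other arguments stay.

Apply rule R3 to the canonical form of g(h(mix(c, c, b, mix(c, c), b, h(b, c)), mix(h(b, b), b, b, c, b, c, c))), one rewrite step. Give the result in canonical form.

Answer: g(h(b, mix(b, b, b, c, c, c, h(b, b))))

Derivation:
Canonical form:  g(h(mix(b, b, c, c, c, c, h(b, c)), mix(b, b, b, c, c, c, h(b, b))))
R3 matches:  uses h(b, c);  w := mix(b, b, c, c, c, c)
The extension variable absorbs all remaining arguments, so the whole application is rewritten.
New term:  g(h(b, mix(b, b, b, c, c, c, h(b, b))))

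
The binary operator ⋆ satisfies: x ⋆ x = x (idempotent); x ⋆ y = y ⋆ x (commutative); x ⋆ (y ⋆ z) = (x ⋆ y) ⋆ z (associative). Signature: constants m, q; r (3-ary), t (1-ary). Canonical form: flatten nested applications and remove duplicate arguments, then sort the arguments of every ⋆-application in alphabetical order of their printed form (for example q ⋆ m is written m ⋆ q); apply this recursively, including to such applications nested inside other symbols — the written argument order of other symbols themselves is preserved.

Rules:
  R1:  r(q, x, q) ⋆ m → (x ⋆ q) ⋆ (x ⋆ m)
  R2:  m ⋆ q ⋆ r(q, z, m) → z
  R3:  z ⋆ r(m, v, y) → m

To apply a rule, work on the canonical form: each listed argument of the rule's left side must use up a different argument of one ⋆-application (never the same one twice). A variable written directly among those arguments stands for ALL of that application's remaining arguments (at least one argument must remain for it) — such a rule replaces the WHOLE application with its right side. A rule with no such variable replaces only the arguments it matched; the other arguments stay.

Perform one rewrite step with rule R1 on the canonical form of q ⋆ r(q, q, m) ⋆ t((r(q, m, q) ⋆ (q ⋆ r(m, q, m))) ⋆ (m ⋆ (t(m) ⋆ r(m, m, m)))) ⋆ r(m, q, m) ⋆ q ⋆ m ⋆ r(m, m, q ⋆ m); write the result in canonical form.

Answer: m ⋆ q ⋆ r(m, m, m ⋆ q) ⋆ r(m, q, m) ⋆ r(q, q, m) ⋆ t(m ⋆ q ⋆ r(m, m, m) ⋆ r(m, q, m) ⋆ t(m))

Derivation:
Canonical form:  m ⋆ q ⋆ r(m, m, m ⋆ q) ⋆ r(m, q, m) ⋆ r(q, q, m) ⋆ t(m ⋆ q ⋆ r(m, m, m) ⋆ r(m, q, m) ⋆ r(q, m, q) ⋆ t(m))
Apply R1:  consuming m, r(q, m, q);  x := m
New term:  m ⋆ q ⋆ r(m, m, m ⋆ q) ⋆ r(m, q, m) ⋆ r(q, q, m) ⋆ t(m ⋆ q ⋆ r(m, m, m) ⋆ r(m, q, m) ⋆ t(m))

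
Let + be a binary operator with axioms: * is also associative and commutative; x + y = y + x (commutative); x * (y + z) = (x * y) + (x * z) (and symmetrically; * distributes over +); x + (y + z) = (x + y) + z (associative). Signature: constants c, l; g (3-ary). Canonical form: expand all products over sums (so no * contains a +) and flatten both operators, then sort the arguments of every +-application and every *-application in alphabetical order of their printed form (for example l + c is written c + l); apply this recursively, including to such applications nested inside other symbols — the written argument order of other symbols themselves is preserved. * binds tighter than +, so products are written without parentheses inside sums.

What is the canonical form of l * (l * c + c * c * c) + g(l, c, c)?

Distribute:  c * l * l + c * c * c * l + g(l, c, c)
Sort:  c * c * c * l + c * l * l + g(l, c, c)

Answer: c * c * c * l + c * l * l + g(l, c, c)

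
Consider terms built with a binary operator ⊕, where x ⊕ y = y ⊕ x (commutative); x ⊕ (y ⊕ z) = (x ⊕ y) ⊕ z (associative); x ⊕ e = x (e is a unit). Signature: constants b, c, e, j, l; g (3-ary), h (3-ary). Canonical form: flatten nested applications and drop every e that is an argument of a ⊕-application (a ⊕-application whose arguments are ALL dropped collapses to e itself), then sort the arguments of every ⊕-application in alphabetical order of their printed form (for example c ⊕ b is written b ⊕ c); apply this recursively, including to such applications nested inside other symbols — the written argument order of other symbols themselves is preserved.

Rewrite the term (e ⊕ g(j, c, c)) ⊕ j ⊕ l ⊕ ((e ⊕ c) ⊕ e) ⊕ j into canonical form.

Answer: c ⊕ g(j, c, c) ⊕ j ⊕ j ⊕ l

Derivation:
Un-nest:  e ⊕ g(j, c, c) ⊕ j ⊕ l ⊕ e ⊕ c ⊕ e ⊕ j
Drop the unit:  drop e (×3)
Order the arguments:  c ⊕ g(j, c, c) ⊕ j ⊕ j ⊕ l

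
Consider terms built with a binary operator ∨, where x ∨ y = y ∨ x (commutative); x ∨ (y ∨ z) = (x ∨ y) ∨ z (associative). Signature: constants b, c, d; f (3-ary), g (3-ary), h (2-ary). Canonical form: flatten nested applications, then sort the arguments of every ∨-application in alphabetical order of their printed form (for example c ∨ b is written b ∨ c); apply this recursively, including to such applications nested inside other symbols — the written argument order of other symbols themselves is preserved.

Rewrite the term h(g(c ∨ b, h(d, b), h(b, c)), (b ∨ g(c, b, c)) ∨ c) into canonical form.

Descend into:  (b ∨ g(c, b, c)) ∨ c
Un-nest:  b ∨ g(c, b, c) ∨ c
Sort arguments:  b ∨ c ∨ g(c, b, c)
Put back:  h(g(b ∨ c, h(d, b), h(b, c)), b ∨ c ∨ g(c, b, c))

Answer: h(g(b ∨ c, h(d, b), h(b, c)), b ∨ c ∨ g(c, b, c))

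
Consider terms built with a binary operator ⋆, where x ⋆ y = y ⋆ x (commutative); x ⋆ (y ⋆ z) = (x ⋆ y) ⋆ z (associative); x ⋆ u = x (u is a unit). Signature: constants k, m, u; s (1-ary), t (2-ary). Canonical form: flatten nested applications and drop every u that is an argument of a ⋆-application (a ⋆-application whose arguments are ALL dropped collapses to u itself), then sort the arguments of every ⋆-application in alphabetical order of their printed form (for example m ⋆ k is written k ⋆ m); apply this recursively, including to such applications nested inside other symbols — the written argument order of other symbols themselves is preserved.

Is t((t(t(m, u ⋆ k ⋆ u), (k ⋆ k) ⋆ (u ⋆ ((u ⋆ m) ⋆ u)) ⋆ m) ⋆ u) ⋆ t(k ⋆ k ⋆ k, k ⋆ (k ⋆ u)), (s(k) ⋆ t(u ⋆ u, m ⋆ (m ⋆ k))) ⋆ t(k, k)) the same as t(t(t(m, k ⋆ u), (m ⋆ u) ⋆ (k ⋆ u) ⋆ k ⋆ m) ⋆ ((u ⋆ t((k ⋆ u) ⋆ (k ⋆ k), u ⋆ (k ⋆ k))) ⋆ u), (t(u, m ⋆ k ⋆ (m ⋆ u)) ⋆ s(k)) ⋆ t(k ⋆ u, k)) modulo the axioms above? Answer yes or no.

Answer: yes — both canonical forms are t(t(k ⋆ k ⋆ k, k ⋆ k) ⋆ t(t(m, k), k ⋆ k ⋆ m ⋆ m), s(k) ⋆ t(k, k) ⋆ t(u, k ⋆ m ⋆ m))

Derivation:
Left:  t((t(t(m, u ⋆ k ⋆ u), (k ⋆ k) ⋆ (u ⋆ ((u ⋆ m) ⋆ u)) ⋆ m) ⋆ u) ⋆ t(k ⋆ k ⋆ k, k ⋆ (k ⋆ u)), (s(k) ⋆ t(u ⋆ u, m ⋆ (m ⋆ k))) ⋆ t(k, k))
  Work inside:  (t(t(m, u ⋆ k ⋆ u), (k ⋆ k) ⋆ (u ⋆ ((u ⋆ m) ⋆ u)) ⋆ m) ⋆ u) ⋆ t(k ⋆ k ⋆ k, k ⋆ (k ⋆ u))
  Flatten:  t(t(m, u ⋆ k ⋆ u), (k ⋆ k) ⋆ (u ⋆ ((u ⋆ m) ⋆ u)) ⋆ m) ⋆ u ⋆ t(k ⋆ k ⋆ k, k ⋆ (k ⋆ u))
  Canonicalize subterm:  t(t(m, u ⋆ k ⋆ u), (k ⋆ k) ⋆ (u ⋆ ((u ⋆ m) ⋆ u)) ⋆ m)  →  t(t(m, k), k ⋆ k ⋆ m ⋆ m)
  Inside:  t(k ⋆ k ⋆ k, k ⋆ (k ⋆ u))  →  t(k ⋆ k ⋆ k, k ⋆ k)
  Drop the unit:  drop u
  Sort arguments:  t(k ⋆ k ⋆ k, k ⋆ k) ⋆ t(t(m, k), k ⋆ k ⋆ m ⋆ m)
  Rebuild:  t(t(k ⋆ k ⋆ k, k ⋆ k) ⋆ t(t(m, k), k ⋆ k ⋆ m ⋆ m), s(k) ⋆ t(k, k) ⋆ t(u, k ⋆ m ⋆ m))
Right:  t(t(t(m, k ⋆ u), (m ⋆ u) ⋆ (k ⋆ u) ⋆ k ⋆ m) ⋆ ((u ⋆ t((k ⋆ u) ⋆ (k ⋆ k), u ⋆ (k ⋆ k))) ⋆ u), (t(u, m ⋆ k ⋆ (m ⋆ u)) ⋆ s(k)) ⋆ t(k ⋆ u, k))
  Focus inside:  t(t(m, k ⋆ u), (m ⋆ u) ⋆ (k ⋆ u) ⋆ k ⋆ m) ⋆ ((u ⋆ t((k ⋆ u) ⋆ (k ⋆ k), u ⋆ (k ⋆ k))) ⋆ u)
  Merge nested applications:  t(t(m, k ⋆ u), (m ⋆ u) ⋆ (k ⋆ u) ⋆ k ⋆ m) ⋆ u ⋆ t((k ⋆ u) ⋆ (k ⋆ k), u ⋆ (k ⋆ k)) ⋆ u
  Simplify inside:  t(t(m, k ⋆ u), (m ⋆ u) ⋆ (k ⋆ u) ⋆ k ⋆ m)  →  t(t(m, k), k ⋆ k ⋆ m ⋆ m)
  Canonicalize subterm:  t((k ⋆ u) ⋆ (k ⋆ k), u ⋆ (k ⋆ k))  →  t(k ⋆ k ⋆ k, k ⋆ k)
  Drop the unit:  drop u (×2)
  Sort arguments:  t(k ⋆ k ⋆ k, k ⋆ k) ⋆ t(t(m, k), k ⋆ k ⋆ m ⋆ m)
  Rebuild:  t(t(k ⋆ k ⋆ k, k ⋆ k) ⋆ t(t(m, k), k ⋆ k ⋆ m ⋆ m), s(k) ⋆ t(k, k) ⋆ t(u, k ⋆ m ⋆ m))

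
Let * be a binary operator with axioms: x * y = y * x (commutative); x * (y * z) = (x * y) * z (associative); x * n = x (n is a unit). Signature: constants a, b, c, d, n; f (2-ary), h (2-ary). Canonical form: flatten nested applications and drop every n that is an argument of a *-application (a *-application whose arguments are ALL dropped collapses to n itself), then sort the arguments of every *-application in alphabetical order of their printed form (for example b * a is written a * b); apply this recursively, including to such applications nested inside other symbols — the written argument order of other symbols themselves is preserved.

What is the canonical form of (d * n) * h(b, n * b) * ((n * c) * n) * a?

Answer: a * c * d * h(b, b)

Derivation:
Un-nest:  d * n * h(b, n * b) * n * c * n * a
Inside:  h(b, n * b)  →  h(b, b)
Drop the unit:  drop n (×3)
Sort:  a * c * d * h(b, b)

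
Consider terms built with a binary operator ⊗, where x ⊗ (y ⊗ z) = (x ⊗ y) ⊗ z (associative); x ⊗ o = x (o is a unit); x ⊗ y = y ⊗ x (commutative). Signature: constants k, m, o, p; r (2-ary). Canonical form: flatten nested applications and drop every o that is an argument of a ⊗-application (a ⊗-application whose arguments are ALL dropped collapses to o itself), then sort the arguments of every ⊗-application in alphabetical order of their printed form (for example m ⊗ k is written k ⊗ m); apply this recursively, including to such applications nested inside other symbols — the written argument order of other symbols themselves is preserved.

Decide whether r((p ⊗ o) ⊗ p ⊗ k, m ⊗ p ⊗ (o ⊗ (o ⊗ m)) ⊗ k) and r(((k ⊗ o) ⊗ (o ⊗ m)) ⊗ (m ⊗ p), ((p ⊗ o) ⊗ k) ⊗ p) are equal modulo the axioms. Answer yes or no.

Left:  r((p ⊗ o) ⊗ p ⊗ k, m ⊗ p ⊗ (o ⊗ (o ⊗ m)) ⊗ k)
  Descend into:  m ⊗ p ⊗ (o ⊗ (o ⊗ m)) ⊗ k
  Merge nested applications:  m ⊗ p ⊗ o ⊗ o ⊗ m ⊗ k
  Unit:  drop o (×2)
  Sort arguments:  k ⊗ m ⊗ m ⊗ p
  Rebuild:  r(k ⊗ p ⊗ p, k ⊗ m ⊗ m ⊗ p)
Right:  r(((k ⊗ o) ⊗ (o ⊗ m)) ⊗ (m ⊗ p), ((p ⊗ o) ⊗ k) ⊗ p)
  Work inside:  ((k ⊗ o) ⊗ (o ⊗ m)) ⊗ (m ⊗ p)
  Flatten:  k ⊗ o ⊗ o ⊗ m ⊗ m ⊗ p
  Units out:  drop o (×2)
  Sort:  k ⊗ m ⊗ m ⊗ p
  Rebuild:  r(k ⊗ m ⊗ m ⊗ p, k ⊗ p ⊗ p)

Answer: no — r(k ⊗ p ⊗ p, k ⊗ m ⊗ m ⊗ p) vs r(k ⊗ m ⊗ m ⊗ p, k ⊗ p ⊗ p)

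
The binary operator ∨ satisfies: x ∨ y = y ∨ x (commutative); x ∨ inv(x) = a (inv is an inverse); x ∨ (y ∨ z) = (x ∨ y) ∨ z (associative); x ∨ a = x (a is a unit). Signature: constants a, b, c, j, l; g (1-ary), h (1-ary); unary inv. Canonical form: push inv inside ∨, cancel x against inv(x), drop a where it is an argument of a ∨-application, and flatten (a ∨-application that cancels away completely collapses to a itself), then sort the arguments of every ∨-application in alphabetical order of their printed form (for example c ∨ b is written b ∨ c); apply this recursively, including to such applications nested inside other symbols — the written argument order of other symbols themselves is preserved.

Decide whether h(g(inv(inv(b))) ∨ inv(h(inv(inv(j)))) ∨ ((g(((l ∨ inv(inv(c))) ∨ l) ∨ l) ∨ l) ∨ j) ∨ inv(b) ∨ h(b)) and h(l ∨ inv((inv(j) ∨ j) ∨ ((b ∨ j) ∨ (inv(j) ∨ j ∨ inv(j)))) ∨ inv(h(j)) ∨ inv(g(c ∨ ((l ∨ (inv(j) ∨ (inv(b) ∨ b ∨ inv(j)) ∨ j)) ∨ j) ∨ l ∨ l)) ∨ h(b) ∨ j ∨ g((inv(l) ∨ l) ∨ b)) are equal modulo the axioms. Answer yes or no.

Left:  h(g(inv(inv(b))) ∨ inv(h(inv(inv(j)))) ∨ ((g(((l ∨ inv(inv(c))) ∨ l) ∨ l) ∨ l) ∨ j) ∨ inv(b) ∨ h(b))
  Descend into:  g(inv(inv(b))) ∨ inv(h(inv(inv(j)))) ∨ ((g(((l ∨ inv(inv(c))) ∨ l) ∨ l) ∨ l) ∨ j) ∨ inv(b) ∨ h(b)
  Push inv inside:  distribute inv over ∨ and collapse double inv
  Collect terms:  g(b) ∨ inv(h(j)) ∨ g(c ∨ l ∨ l ∨ l) ∨ l ∨ j ∨ inv(b) ∨ h(b)
  Sort arguments:  g(b) ∨ g(c ∨ l ∨ l ∨ l) ∨ h(b) ∨ inv(b) ∨ inv(h(j)) ∨ j ∨ l
  Put back:  h(g(b) ∨ g(c ∨ l ∨ l ∨ l) ∨ h(b) ∨ inv(b) ∨ inv(h(j)) ∨ j ∨ l)
Right:  h(l ∨ inv((inv(j) ∨ j) ∨ ((b ∨ j) ∨ (inv(j) ∨ j ∨ inv(j)))) ∨ inv(h(j)) ∨ inv(g(c ∨ ((l ∨ (inv(j) ∨ (inv(b) ∨ b ∨ inv(j)) ∨ j)) ∨ j) ∨ l ∨ l)) ∨ h(b) ∨ j ∨ g((inv(l) ∨ l) ∨ b))
  Work inside:  l ∨ inv((inv(j) ∨ j) ∨ ((b ∨ j) ∨ (inv(j) ∨ j ∨ inv(j)))) ∨ inv(h(j)) ∨ inv(g(c ∨ ((l ∨ (inv(j) ∨ (inv(b) ∨ b ∨ inv(j)) ∨ j)) ∨ j) ∨ l ∨ l)) ∨ h(b) ∨ j ∨ g((inv(l) ∨ l) ∨ b)
  Push inv inside:  distribute inv over ∨ and collapse double inv
  Collect:  l ∨ j ∨ inv(b) ∨ inv(h(j)) ∨ inv(g(c ∨ l ∨ l ∨ l)) ∨ h(b) ∨ g(b)
  Order the arguments:  g(b) ∨ h(b) ∨ inv(b) ∨ inv(g(c ∨ l ∨ l ∨ l)) ∨ inv(h(j)) ∨ j ∨ l
  Rebuild:  h(g(b) ∨ h(b) ∨ inv(b) ∨ inv(g(c ∨ l ∨ l ∨ l)) ∨ inv(h(j)) ∨ j ∨ l)

Answer: no — h(g(b) ∨ g(c ∨ l ∨ l ∨ l) ∨ h(b) ∨ inv(b) ∨ inv(h(j)) ∨ j ∨ l) vs h(g(b) ∨ h(b) ∨ inv(b) ∨ inv(g(c ∨ l ∨ l ∨ l)) ∨ inv(h(j)) ∨ j ∨ l)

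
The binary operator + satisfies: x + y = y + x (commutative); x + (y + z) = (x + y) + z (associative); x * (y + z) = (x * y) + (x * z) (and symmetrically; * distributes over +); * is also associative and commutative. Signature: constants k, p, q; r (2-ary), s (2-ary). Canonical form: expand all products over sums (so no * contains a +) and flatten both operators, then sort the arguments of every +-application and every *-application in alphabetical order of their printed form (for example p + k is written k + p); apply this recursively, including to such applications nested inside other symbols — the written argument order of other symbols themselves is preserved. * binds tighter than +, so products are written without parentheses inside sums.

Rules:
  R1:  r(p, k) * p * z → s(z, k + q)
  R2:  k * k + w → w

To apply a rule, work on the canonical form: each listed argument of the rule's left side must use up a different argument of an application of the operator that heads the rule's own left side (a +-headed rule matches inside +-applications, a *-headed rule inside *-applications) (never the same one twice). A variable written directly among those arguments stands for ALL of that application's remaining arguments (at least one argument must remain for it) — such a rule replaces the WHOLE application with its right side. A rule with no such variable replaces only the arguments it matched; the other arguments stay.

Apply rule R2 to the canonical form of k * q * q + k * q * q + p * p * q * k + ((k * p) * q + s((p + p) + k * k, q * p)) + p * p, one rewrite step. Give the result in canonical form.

Answer: k * p * p * q + k * p * q + k * q * q + k * q * q + p * p + s(p + p, p * q)

Derivation:
Canonical form:  k * p * p * q + k * p * q + k * q * q + k * q * q + p * p + s(k * k + p + p, p * q)
Match R2:  consume k * k;  w := p + p
Every leftover argument binds to the variable; the entire application is replaced.
New term:  k * p * p * q + k * p * q + k * q * q + k * q * q + p * p + s(p + p, p * q)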